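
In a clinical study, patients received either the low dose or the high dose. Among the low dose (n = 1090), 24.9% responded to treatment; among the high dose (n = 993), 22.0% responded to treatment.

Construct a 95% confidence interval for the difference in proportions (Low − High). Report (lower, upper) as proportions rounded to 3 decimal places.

SE₁ = √(p̂₁(1−p̂₁)/n₁) = √(0.2490·0.7510/1090) = 0.01310; SE₂ = √(0.2200·0.7800/993) = 0.01315.
Independent samples: SE of the difference = √(SE₁² + SE₂²) = √(0.00017161 + 0.0001729225) = 0.01856.
z* for 95% confidence is 1.960, so the margin of error is 1.960 × 0.01856 = 0.03638.
Point estimate p̂₁ − p̂₂ = 0.2490 − 0.2200 = 0.0290.
0.0290 ± 0.03638 → (-0.007, 0.065).

(-0.007, 0.065)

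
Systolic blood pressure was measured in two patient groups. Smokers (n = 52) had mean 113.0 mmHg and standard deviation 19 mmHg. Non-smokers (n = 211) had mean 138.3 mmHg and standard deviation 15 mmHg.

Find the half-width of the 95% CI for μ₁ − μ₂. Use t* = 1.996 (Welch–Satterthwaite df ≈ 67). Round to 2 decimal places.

5.65

Standard errors of each mean: 19/√52 = 2.6348 and 15/√211 = 1.0326.
SE(x̄₁ − x̄₂) = √(2.6348² + 1.0326²) = 2.8299 for independent samples with unequal variances.
With t* = 1.996, the margin is 1.996 × 2.8299 = 5.6485.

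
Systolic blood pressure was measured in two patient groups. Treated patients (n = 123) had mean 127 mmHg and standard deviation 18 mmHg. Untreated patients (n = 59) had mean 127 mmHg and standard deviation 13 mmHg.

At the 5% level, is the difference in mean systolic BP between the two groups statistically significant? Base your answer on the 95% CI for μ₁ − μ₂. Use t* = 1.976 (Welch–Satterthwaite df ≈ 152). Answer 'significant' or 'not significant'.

Standard errors of each mean: 18/√123 = 1.6230 and 13/√59 = 1.6925.
SE(x̄₁ − x̄₂) = √(1.6230² + 1.6925²) = 2.3449 for independent samples with unequal variances.
With t* = 1.976, the margin is 1.976 × 2.3449 = 4.6335.
x̄₁ − x̄₂ = 127 − 127 = 0.0000; the interval is 0.0000 ± 4.6335 = (-4.6335, 4.6335).
The interval (-4.6335, 4.6335) contains 0, so the difference is not significant.

not significant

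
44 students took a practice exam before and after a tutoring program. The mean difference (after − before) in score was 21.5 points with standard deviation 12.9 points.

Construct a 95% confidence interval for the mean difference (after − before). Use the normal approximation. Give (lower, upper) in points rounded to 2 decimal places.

(17.69, 25.31)

This is a matched-pairs design, so SE = s_d/√n = 12.9/√44 = 1.9447.
Margin = 1.960 × 1.9447 = 3.8116; the interval is 21.5 ± 3.8116 = (17.69, 25.31).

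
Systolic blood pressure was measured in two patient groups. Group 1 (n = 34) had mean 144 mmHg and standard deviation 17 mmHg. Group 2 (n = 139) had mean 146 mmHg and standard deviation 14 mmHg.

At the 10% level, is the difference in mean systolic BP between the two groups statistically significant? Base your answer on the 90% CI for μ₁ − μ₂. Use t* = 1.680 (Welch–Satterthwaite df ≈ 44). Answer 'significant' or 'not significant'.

not significant

Per-group SEs: s₁/√n₁ = 17/√34 = 2.9155, s₂/√n₂ = 14/√139 = 1.1875.
Unpooled SE of the difference: √(8.50014025 + 1.41015625) = 3.1481.
Margin of error = t* · SE = 1.680 × 3.1481 = 5.2888.
x̄₁ − x̄₂ = 144 − 146 = -2.0000.
CI: -2.0000 ± 5.2888 = (-7.2888, 3.2888).
The interval (-7.2888, 3.2888) contains 0, so the difference is not significant.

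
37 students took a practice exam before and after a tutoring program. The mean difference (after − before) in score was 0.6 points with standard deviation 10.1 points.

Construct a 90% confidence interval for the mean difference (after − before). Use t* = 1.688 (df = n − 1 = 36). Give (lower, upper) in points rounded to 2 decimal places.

(-2.20, 3.40)

This is a matched-pairs design, so SE = s_d/√n = 10.1/√37 = 1.6604.
Margin = 1.688 × 1.6604 = 2.8028; the interval is 0.6 ± 2.8028 = (-2.20, 3.40).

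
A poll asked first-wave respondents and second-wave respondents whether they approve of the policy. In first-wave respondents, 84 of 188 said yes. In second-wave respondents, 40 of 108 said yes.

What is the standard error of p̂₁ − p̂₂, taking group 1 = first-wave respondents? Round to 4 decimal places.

0.0589

Sample proportions: 84/188 = 0.4468, 40/108 = 0.3704.
Each SE is √(p̂(1−p̂)/n): √(0.4468·0.5532/188) = 0.03626 and √(0.3704·0.6296/108) = 0.04647.
SE(p̂₁ − p̂₂) = √(SE₁² + SE₂²) = √(0.0013147876 + 0.0021594609) = 0.05894, since the two samples are independent.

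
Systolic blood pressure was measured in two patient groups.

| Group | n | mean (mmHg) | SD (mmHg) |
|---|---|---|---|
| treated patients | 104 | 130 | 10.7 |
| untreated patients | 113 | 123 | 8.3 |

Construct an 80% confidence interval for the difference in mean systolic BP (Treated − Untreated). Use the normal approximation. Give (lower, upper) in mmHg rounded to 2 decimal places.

(5.32, 8.68)

Standard errors of each mean: 10.7/√104 = 1.0492 and 8.3/√113 = 0.7808.
SE(x̄₁ − x̄₂) = √(1.0492² + 0.7808²) = 1.3078 for independent samples with unequal variances.
With z* = 1.282, the margin is 1.282 × 1.3078 = 1.6766.
x̄₁ − x̄₂ = 130 − 123 = 7.0000; the interval is 7.0000 ± 1.6766 = (5.32, 8.68).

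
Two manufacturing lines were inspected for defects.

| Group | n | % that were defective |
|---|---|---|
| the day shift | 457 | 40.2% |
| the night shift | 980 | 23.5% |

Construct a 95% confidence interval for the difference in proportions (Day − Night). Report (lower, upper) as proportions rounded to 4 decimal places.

(0.1148, 0.2192)

SE₁ = √(p̂₁(1−p̂₁)/n₁) = √(0.4020·0.5980/457) = 0.02294; SE₂ = √(0.2350·0.7650/980) = 0.01354.
Independent samples: SE of the difference = √(SE₁² + SE₂²) = √(0.0005262436 + 0.0001833316) = 0.02664.
z* for 95% confidence is 1.960, so the margin of error is 1.960 × 0.02664 = 0.05221.
Point estimate p̂₁ − p̂₂ = 0.4020 − 0.2350 = 0.1670.
0.1670 ± 0.05221 → (0.1148, 0.2192).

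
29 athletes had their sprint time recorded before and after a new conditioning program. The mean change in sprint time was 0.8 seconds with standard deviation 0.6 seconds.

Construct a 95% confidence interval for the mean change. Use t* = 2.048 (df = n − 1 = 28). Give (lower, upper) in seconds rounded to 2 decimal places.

Paired design: SE = s_d/√n = 0.6/√29 = 0.1114.
t* = 2.048; margin of error = 2.048 × 0.1114 = 0.2281.
0.8 ± 0.2281 → (0.57, 1.03).

(0.57, 1.03)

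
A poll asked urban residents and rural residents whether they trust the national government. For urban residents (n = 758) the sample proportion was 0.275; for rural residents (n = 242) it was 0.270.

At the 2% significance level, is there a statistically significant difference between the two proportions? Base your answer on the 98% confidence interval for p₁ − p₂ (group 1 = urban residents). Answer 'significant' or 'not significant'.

not significant

Each SE is √(p̂(1−p̂)/n): √(0.2750·0.7250/758) = 0.01622 and √(0.2700·0.7300/242) = 0.02854.
SE(p̂₁ − p̂₂) = √(SE₁² + SE₂²) = √(0.0002630884 + 0.0008145316) = 0.03283, since the two samples are independent.
At 98% confidence z* = 2.326; margin = 2.326 × 0.03283 = 0.07636.
The difference is 0.2750 − 0.2700 = 0.0050, so the interval is 0.0050 ± 0.07636 = (-0.07136, 0.08136).
The interval (-0.07136, 0.08136) contains 0, so the difference is not significant.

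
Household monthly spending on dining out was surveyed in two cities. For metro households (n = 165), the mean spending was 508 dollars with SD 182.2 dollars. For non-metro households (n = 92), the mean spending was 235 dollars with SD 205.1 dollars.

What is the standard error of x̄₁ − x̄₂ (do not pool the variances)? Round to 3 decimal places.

25.660

Standard errors of each mean: 182.2/√165 = 14.1843 and 205.1/√92 = 21.3832.
SE(x̄₁ − x̄₂) = √(14.1843² + 21.3832²) = 25.6600 for independent samples with unequal variances.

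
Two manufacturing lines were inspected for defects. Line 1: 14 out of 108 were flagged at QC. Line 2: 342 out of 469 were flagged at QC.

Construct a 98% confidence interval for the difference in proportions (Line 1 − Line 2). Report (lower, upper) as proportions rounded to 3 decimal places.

(-0.689, -0.511)

p̂₁ = 14/108 = 0.1296 and p̂₂ = 342/469 = 0.7292.
SE₁ = √(p̂₁(1−p̂₁)/n₁) = √(0.1296·0.8704/108) = 0.03232; SE₂ = √(0.7292·0.2708/469) = 0.02052.
Independent samples: SE of the difference = √(SE₁² + SE₂²) = √(0.0010445824 + 0.0004210704) = 0.03828.
z* for 98% confidence is 2.326, so the margin of error is 2.326 × 0.03828 = 0.08904.
Point estimate p̂₁ − p̂₂ = 0.1296 − 0.7292 = -0.5996.
-0.5996 ± 0.08904 → (-0.689, -0.511).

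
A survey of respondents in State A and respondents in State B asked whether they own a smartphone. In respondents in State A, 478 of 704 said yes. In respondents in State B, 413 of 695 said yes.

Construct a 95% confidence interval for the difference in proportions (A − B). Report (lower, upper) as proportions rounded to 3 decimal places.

First, p̂₁ = 478/704 = 0.6790; p̂₂ = 413/695 = 0.5942.
The two standard errors are √(0.6790×0.3210/704) = 0.01760 and √(0.5942×0.4058/695) = 0.01863.
Because the samples are independent, SE_diff = √(0.01760² + 0.01863²) = 0.02563.
Using z* = 1.960 for 95%, ME = 1.960 × 0.02563 = 0.05023.
p̂₁ − p̂₂ = 0.0848; interval 0.0848 ± 0.05023 gives (0.035, 0.135).

(0.035, 0.135)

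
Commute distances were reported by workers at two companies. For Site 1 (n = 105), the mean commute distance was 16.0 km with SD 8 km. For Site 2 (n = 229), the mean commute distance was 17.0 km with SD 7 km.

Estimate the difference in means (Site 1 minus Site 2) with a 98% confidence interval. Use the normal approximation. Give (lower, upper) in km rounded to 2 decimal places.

(-3.11, 1.11)

SE₁ = s₁/√n₁ = 8/√105 = 0.7807; SE₂ = 7/√229 = 0.4626.
Independent samples, unequal variances: SE_diff = √(SE₁² + SE₂²) = √(0.60949249 + 0.21399876) = 0.9075.
z* = 2.326, so margin of error = 2.326 × 0.9075 = 2.1108.
Difference in means = 16.0 − 17.0 = -1.0000.
-1.0000 ± 2.1108 → (-3.11, 1.11).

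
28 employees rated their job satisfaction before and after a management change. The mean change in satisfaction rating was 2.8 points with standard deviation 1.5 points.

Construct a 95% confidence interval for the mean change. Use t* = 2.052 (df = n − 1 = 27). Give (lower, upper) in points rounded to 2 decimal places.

(2.22, 3.38)

Paired design: SE = s_d/√n = 1.5/√28 = 0.2835.
t* = 2.052; margin of error = 2.052 × 0.2835 = 0.5817.
2.8 ± 0.5817 → (2.22, 3.38).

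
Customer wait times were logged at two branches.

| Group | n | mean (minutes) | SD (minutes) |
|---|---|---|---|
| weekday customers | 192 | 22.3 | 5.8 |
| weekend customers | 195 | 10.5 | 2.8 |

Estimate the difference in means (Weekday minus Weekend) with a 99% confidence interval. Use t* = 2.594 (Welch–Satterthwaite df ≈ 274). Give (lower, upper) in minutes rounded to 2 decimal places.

(10.60, 13.00)

SE₁ = s₁/√n₁ = 5.8/√192 = 0.4186; SE₂ = 2.8/√195 = 0.2005.
Independent samples, unequal variances: SE_diff = √(SE₁² + SE₂²) = √(0.17522596 + 0.04020025) = 0.4641.
t* = 2.594, so margin of error = 2.594 × 0.4641 = 1.2039.
Difference in means = 22.3 − 10.5 = 11.8000.
11.8000 ± 1.2039 → (10.60, 13.00).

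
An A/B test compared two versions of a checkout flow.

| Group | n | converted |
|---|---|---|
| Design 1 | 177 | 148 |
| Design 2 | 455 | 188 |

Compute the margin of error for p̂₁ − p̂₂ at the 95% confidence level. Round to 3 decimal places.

Sample proportions: 148/177 = 0.8362, 188/455 = 0.4132.
Each SE is √(p̂(1−p̂)/n): √(0.8362·0.1638/177) = 0.02782 and √(0.4132·0.5868/455) = 0.02308.
SE(p̂₁ − p̂₂) = √(SE₁² + SE₂²) = √(0.0007739524 + 0.0005326864) = 0.03615, since the two samples are independent.
At 95% confidence z* = 1.960; margin = 1.960 × 0.03615 = 0.07085.

0.071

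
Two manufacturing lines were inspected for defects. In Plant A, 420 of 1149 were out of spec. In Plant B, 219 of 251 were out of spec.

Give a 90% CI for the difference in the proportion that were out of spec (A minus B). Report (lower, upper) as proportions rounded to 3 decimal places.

(-0.549, -0.465)

Sample proportions: 420/1149 = 0.3655, 219/251 = 0.8725.
Each SE is √(p̂(1−p̂)/n): √(0.3655·0.6345/1149) = 0.01421 and √(0.8725·0.1275/251) = 0.02105.
SE(p̂₁ − p̂₂) = √(SE₁² + SE₂²) = √(0.0002019241 + 0.0004431025) = 0.02540, since the two samples are independent.
At 90% confidence z* = 1.645; margin = 1.645 × 0.02540 = 0.04178.
The difference is 0.3655 − 0.8725 = -0.5070, so the interval is -0.5070 ± 0.04178 = (-0.549, -0.465).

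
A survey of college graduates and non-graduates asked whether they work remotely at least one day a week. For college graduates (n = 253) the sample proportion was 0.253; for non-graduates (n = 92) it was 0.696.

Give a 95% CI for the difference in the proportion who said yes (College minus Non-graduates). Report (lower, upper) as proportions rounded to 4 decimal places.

(-0.5512, -0.3348)

SE₁ = √(p̂₁(1−p̂₁)/n₁) = √(0.2530·0.7470/253) = 0.02733; SE₂ = √(0.6960·0.3040/92) = 0.04796.
Independent samples: SE of the difference = √(SE₁² + SE₂²) = √(0.0007469289 + 0.0023001616) = 0.05520.
z* for 95% confidence is 1.960, so the margin of error is 1.960 × 0.05520 = 0.10819.
Point estimate p̂₁ − p̂₂ = 0.2530 − 0.6960 = -0.4430.
-0.4430 ± 0.10819 → (-0.5512, -0.3348).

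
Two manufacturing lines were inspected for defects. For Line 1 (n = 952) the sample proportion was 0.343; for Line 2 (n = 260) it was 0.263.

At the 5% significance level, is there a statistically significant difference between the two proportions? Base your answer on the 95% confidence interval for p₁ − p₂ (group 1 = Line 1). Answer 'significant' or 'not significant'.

The two standard errors are √(0.3430×0.6570/952) = 0.01539 and √(0.2630×0.7370/260) = 0.02730.
Because the samples are independent, SE_diff = √(0.01539² + 0.02730²) = 0.03134.
Using z* = 1.960 for 95%, ME = 1.960 × 0.03134 = 0.06143.
p̂₁ − p̂₂ = 0.0800; interval 0.0800 ± 0.06143 gives (0.01857, 0.14143).
The interval (0.01857, 0.14143) does not contain 0, so the difference is significant.

significant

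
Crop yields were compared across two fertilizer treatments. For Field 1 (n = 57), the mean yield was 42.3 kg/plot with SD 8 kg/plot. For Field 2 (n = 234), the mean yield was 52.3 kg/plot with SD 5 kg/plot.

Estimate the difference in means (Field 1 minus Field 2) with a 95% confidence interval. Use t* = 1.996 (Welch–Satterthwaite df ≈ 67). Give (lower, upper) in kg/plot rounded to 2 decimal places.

(-12.21, -7.79)

SE₁ = s₁/√n₁ = 8/√57 = 1.0596; SE₂ = 5/√234 = 0.3269.
Independent samples, unequal variances: SE_diff = √(SE₁² + SE₂²) = √(1.12275216 + 0.10686361) = 1.1089.
t* = 1.996, so margin of error = 1.996 × 1.1089 = 2.2134.
Difference in means = 42.3 − 52.3 = -10.0000.
-10.0000 ± 2.2134 → (-12.21, -7.79).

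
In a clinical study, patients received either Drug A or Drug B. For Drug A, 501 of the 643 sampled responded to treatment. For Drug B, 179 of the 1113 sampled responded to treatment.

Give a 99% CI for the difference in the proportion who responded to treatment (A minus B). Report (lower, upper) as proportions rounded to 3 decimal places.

(0.568, 0.669)

First, p̂₁ = 501/643 = 0.7792; p̂₂ = 179/1113 = 0.1608.
The two standard errors are √(0.7792×0.2208/643) = 0.01636 and √(0.1608×0.8392/1113) = 0.01101.
Because the samples are independent, SE_diff = √(0.01636² + 0.01101²) = 0.01972.
Using z* = 2.576 for 99%, ME = 2.576 × 0.01972 = 0.05080.
p̂₁ − p̂₂ = 0.6184; interval 0.6184 ± 0.05080 gives (0.568, 0.669).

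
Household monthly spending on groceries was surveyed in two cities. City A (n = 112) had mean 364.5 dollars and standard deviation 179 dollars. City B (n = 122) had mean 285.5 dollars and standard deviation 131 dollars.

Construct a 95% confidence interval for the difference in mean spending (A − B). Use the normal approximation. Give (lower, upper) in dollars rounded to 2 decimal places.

Per-group SEs: s₁/√n₁ = 179/√112 = 16.9139, s₂/√n₂ = 131/√122 = 11.8602.
Unpooled SE of the difference: √(286.08001321 + 140.66434404) = 20.6578.
Margin of error = z* · SE = 1.960 × 20.6578 = 40.4893.
x̄₁ − x̄₂ = 364.5 − 285.5 = 79.0000.
CI: 79.0000 ± 40.4893 = (38.51, 119.49).

(38.51, 119.49)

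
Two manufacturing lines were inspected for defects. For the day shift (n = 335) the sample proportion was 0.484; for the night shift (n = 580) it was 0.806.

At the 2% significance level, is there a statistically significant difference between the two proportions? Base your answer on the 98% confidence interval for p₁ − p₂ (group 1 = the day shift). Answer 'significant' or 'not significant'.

significant

SE₁ = √(p̂₁(1−p̂₁)/n₁) = √(0.4840·0.5160/335) = 0.02730; SE₂ = √(0.8060·0.1940/580) = 0.01642.
Independent samples: SE of the difference = √(SE₁² + SE₂²) = √(0.00074529 + 0.0002696164) = 0.03186.
z* for 98% confidence is 2.326, so the margin of error is 2.326 × 0.03186 = 0.07411.
Point estimate p̂₁ − p̂₂ = 0.4840 − 0.8060 = -0.3220.
-0.3220 ± 0.07411 → (-0.39611, -0.24789).
The interval (-0.39611, -0.24789) does not contain 0, so the difference is significant.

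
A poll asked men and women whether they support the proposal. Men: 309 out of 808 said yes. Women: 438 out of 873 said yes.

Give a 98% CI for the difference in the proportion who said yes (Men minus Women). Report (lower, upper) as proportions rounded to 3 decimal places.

(-0.175, -0.063)

First, p̂₁ = 309/808 = 0.3824; p̂₂ = 438/873 = 0.5017.
The two standard errors are √(0.3824×0.6176/808) = 0.01710 and √(0.5017×0.4983/873) = 0.01692.
Because the samples are independent, SE_diff = √(0.01710² + 0.01692²) = 0.02406.
Using z* = 2.326 for 98%, ME = 2.326 × 0.02406 = 0.05596.
p̂₁ − p̂₂ = -0.1193; interval -0.1193 ± 0.05596 gives (-0.175, -0.063).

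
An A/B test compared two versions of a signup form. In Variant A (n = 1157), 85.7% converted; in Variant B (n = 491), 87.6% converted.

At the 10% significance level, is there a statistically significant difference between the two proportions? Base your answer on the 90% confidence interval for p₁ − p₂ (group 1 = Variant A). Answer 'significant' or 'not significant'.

not significant

SE₁ = √(p̂₁(1−p̂₁)/n₁) = √(0.8570·0.1430/1157) = 0.01029; SE₂ = √(0.8760·0.1240/491) = 0.01487.
Independent samples: SE of the difference = √(SE₁² + SE₂²) = √(0.0001058841 + 0.0002211169) = 0.01808.
z* for 90% confidence is 1.645, so the margin of error is 1.645 × 0.01808 = 0.02974.
Point estimate p̂₁ − p̂₂ = 0.8570 − 0.8760 = -0.0190.
-0.0190 ± 0.02974 → (-0.04874, 0.01074).
The interval (-0.04874, 0.01074) contains 0, so the difference is not significant.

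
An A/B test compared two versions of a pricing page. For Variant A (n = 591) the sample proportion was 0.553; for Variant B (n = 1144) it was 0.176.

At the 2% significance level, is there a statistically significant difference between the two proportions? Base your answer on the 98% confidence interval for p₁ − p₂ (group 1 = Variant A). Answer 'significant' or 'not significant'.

significant

SE₁ = √(p̂₁(1−p̂₁)/n₁) = √(0.5530·0.4470/591) = 0.02045; SE₂ = √(0.1760·0.8240/1144) = 0.01126.
Independent samples: SE of the difference = √(SE₁² + SE₂²) = √(0.0004182025 + 0.0001267876) = 0.02335.
z* for 98% confidence is 2.326, so the margin of error is 2.326 × 0.02335 = 0.05431.
Point estimate p̂₁ − p̂₂ = 0.5530 − 0.1760 = 0.3770.
0.3770 ± 0.05431 → (0.32269, 0.43131).
The interval (0.32269, 0.43131) does not contain 0, so the difference is significant.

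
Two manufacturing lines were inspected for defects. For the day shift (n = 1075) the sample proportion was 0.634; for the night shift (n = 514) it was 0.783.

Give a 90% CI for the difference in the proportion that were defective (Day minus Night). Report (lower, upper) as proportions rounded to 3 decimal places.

(-0.187, -0.111)

SE₁ = √(p̂₁(1−p̂₁)/n₁) = √(0.6340·0.3660/1075) = 0.01469; SE₂ = √(0.7830·0.2170/514) = 0.01818.
Independent samples: SE of the difference = √(SE₁² + SE₂²) = √(0.0002157961 + 0.0003305124) = 0.02337.
z* for 90% confidence is 1.645, so the margin of error is 1.645 × 0.02337 = 0.03844.
Point estimate p̂₁ − p̂₂ = 0.6340 − 0.7830 = -0.1490.
-0.1490 ± 0.03844 → (-0.187, -0.111).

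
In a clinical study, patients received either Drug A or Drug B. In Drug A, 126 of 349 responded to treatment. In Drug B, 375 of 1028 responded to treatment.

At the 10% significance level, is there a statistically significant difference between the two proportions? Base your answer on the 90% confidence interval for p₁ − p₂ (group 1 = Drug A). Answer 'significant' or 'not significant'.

not significant

First, p̂₁ = 126/349 = 0.3610; p̂₂ = 375/1028 = 0.3648.
The two standard errors are √(0.3610×0.6390/349) = 0.02571 and √(0.3648×0.6352/1028) = 0.01501.
Because the samples are independent, SE_diff = √(0.02571² + 0.01501²) = 0.02977.
Using z* = 1.645 for 90%, ME = 1.645 × 0.02977 = 0.04897.
p̂₁ − p̂₂ = -0.0038; interval -0.0038 ± 0.04897 gives (-0.05277, 0.04517).
The interval (-0.05277, 0.04517) contains 0, so the difference is not significant.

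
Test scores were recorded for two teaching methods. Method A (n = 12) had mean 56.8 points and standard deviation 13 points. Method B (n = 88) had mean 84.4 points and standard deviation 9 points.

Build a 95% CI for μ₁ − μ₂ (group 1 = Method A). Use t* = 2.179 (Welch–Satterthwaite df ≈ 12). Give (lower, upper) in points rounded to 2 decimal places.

(-36.04, -19.16)

Standard errors of each mean: 13/√12 = 3.7528 and 9/√88 = 0.9594.
SE(x̄₁ − x̄₂) = √(3.7528² + 0.9594²) = 3.8735 for independent samples with unequal variances.
With t* = 2.179, the margin is 2.179 × 3.8735 = 8.4404.
x̄₁ − x̄₂ = 56.8 − 84.4 = -27.6000; the interval is -27.6000 ± 8.4404 = (-36.04, -19.16).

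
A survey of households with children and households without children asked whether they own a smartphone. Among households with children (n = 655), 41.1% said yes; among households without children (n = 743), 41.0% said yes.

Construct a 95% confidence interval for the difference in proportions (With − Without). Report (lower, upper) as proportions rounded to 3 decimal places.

(-0.051, 0.053)

SE₁ = √(p̂₁(1−p̂₁)/n₁) = √(0.4110·0.5890/655) = 0.01922; SE₂ = √(0.4100·0.5900/743) = 0.01804.
Independent samples: SE of the difference = √(SE₁² + SE₂²) = √(0.0003694084 + 0.0003254416) = 0.02636.
z* for 95% confidence is 1.960, so the margin of error is 1.960 × 0.02636 = 0.05167.
Point estimate p̂₁ − p̂₂ = 0.4110 − 0.4100 = 0.0010.
0.0010 ± 0.05167 → (-0.051, 0.053).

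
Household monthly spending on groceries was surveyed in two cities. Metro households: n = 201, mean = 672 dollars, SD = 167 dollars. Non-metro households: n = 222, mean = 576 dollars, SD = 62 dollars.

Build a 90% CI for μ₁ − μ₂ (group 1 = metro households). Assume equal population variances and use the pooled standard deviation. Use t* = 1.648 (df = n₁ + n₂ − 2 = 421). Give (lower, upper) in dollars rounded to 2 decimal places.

(76.17, 115.83)

Pooled variance s_p² = [200·167² + 221·62²] / (201+222−2) = 15266.8029, so s_p = 123.5589.
SE_diff = s_p·√(1/n₁ + 1/n₂) = 123.5589·√(1/201 + 1/222) = 12.0301.
t* = 1.648; margin = 1.648 × 12.0301 = 19.8256.
Difference = 672 − 576 = 96.0000.
96.0000 ± 19.8256 → (76.17, 115.83).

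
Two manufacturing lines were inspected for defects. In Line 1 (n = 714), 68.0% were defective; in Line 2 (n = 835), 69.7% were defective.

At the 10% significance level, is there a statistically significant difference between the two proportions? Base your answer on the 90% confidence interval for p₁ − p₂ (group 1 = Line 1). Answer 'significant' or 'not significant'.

Each SE is √(p̂(1−p̂)/n): √(0.6800·0.3200/714) = 0.01746 and √(0.6970·0.3030/835) = 0.01590.
SE(p̂₁ − p̂₂) = √(SE₁² + SE₂²) = √(0.0003048516 + 0.00025281) = 0.02361, since the two samples are independent.
At 90% confidence z* = 1.645; margin = 1.645 × 0.02361 = 0.03884.
The difference is 0.6800 − 0.6970 = -0.0170, so the interval is -0.0170 ± 0.03884 = (-0.05584, 0.02184).
The interval (-0.05584, 0.02184) contains 0, so the difference is not significant.

not significant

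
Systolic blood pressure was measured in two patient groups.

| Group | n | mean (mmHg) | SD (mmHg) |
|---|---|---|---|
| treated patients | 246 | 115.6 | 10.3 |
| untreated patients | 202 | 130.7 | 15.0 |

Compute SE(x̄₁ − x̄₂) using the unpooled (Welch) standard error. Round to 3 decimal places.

1.243

Standard errors of each mean: 10.3/√246 = 0.6567 and 15.0/√202 = 1.0554.
SE(x̄₁ − x̄₂) = √(0.6567² + 1.0554²) = 1.2430 for independent samples with unequal variances.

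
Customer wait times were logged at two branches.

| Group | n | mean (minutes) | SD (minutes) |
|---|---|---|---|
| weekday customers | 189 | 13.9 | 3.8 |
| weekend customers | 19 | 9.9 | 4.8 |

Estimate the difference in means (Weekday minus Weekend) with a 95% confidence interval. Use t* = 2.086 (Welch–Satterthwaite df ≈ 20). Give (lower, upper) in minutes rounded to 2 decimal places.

(1.63, 6.37)

Standard errors of each mean: 3.8/√189 = 0.2764 and 4.8/√19 = 1.1012.
SE(x̄₁ − x̄₂) = √(0.2764² + 1.1012²) = 1.1354 for independent samples with unequal variances.
With t* = 2.086, the margin is 2.086 × 1.1354 = 2.3684.
x̄₁ − x̄₂ = 13.9 − 9.9 = 4.0000; the interval is 4.0000 ± 2.3684 = (1.63, 6.37).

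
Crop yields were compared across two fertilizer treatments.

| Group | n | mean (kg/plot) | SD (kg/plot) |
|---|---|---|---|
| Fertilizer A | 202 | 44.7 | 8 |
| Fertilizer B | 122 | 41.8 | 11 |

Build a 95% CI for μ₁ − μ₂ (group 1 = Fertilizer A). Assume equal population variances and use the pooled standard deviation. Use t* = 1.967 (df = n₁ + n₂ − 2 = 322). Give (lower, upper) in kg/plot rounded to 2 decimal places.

Pooled variance s_p² = [201·8² + 121·11²] / (202+122−2) = 85.4193, so s_p = 9.2423.
SE_diff = s_p·√(1/n₁ + 1/n₂) = 9.2423·√(1/202 + 1/122) = 1.0597.
t* = 1.967; margin = 1.967 × 1.0597 = 2.0844.
Difference = 44.7 − 41.8 = 2.9000.
2.9000 ± 2.0844 → (0.82, 4.98).

(0.82, 4.98)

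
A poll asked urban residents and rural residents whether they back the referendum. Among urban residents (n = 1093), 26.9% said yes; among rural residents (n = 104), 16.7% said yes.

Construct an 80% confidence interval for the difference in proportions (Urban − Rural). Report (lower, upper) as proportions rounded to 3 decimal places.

(0.052, 0.152)

The two standard errors are √(0.2690×0.7310/1093) = 0.01341 and √(0.1670×0.8330/104) = 0.03657.
Because the samples are independent, SE_diff = √(0.01341² + 0.03657²) = 0.03895.
Using z* = 1.282 for 80%, ME = 1.282 × 0.03895 = 0.04993.
p̂₁ − p̂₂ = 0.1020; interval 0.1020 ± 0.04993 gives (0.052, 0.152).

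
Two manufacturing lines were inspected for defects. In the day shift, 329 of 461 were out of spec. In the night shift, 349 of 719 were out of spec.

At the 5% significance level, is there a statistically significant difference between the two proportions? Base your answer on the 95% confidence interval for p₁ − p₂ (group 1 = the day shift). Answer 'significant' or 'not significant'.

p̂₁ = 329/461 = 0.7137 and p̂₂ = 349/719 = 0.4854.
SE₁ = √(p̂₁(1−p̂₁)/n₁) = √(0.7137·0.2863/461) = 0.02105; SE₂ = √(0.4854·0.5146/719) = 0.01864.
Independent samples: SE of the difference = √(SE₁² + SE₂²) = √(0.0004431025 + 0.0003474496) = 0.02812.
z* for 95% confidence is 1.960, so the margin of error is 1.960 × 0.02812 = 0.05512.
Point estimate p̂₁ − p̂₂ = 0.7137 − 0.4854 = 0.2283.
0.2283 ± 0.05512 → (0.17318, 0.28342).
The interval (0.17318, 0.28342) does not contain 0, so the difference is significant.

significant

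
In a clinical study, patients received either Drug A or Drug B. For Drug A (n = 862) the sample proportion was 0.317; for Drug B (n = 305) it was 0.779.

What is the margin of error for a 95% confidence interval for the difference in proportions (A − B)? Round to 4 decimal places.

Each SE is √(p̂(1−p̂)/n): √(0.3170·0.6830/862) = 0.01585 and √(0.7790·0.2210/305) = 0.02376.
SE(p̂₁ − p̂₂) = √(SE₁² + SE₂²) = √(0.0002512225 + 0.0005645376) = 0.02856, since the two samples are independent.
At 95% confidence z* = 1.960; margin = 1.960 × 0.02856 = 0.05598.

0.0560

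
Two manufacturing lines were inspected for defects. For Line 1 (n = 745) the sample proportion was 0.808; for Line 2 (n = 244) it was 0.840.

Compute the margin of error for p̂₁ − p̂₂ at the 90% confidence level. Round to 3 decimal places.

0.045

The two standard errors are √(0.8080×0.1920/745) = 0.01443 and √(0.8400×0.1600/244) = 0.02347.
Because the samples are independent, SE_diff = √(0.01443² + 0.02347²) = 0.02755.
Using z* = 1.645 for 90%, ME = 1.645 × 0.02755 = 0.04532.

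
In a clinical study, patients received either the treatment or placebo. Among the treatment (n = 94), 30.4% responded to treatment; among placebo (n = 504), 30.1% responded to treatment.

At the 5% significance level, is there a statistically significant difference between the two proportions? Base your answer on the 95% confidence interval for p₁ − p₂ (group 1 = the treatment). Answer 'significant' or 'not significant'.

not significant

SE₁ = √(p̂₁(1−p̂₁)/n₁) = √(0.3040·0.6960/94) = 0.04744; SE₂ = √(0.3010·0.6990/504) = 0.02043.
Independent samples: SE of the difference = √(SE₁² + SE₂²) = √(0.0022505536 + 0.0004173849) = 0.05165.
z* for 95% confidence is 1.960, so the margin of error is 1.960 × 0.05165 = 0.10123.
Point estimate p̂₁ − p̂₂ = 0.3040 − 0.3010 = 0.0030.
0.0030 ± 0.10123 → (-0.09823, 0.10423).
The interval (-0.09823, 0.10423) contains 0, so the difference is not significant.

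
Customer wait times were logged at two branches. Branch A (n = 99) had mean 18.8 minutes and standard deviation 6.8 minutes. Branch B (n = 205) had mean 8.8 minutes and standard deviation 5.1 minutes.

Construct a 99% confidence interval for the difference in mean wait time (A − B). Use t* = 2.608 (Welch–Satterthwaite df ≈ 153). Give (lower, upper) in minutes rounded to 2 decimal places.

Standard errors of each mean: 6.8/√99 = 0.6834 and 5.1/√205 = 0.3562.
SE(x̄₁ − x̄₂) = √(0.6834² + 0.3562²) = 0.7707 for independent samples with unequal variances.
With t* = 2.608, the margin is 2.608 × 0.7707 = 2.0100.
x̄₁ − x̄₂ = 18.8 − 8.8 = 10.0000; the interval is 10.0000 ± 2.0100 = (7.99, 12.01).

(7.99, 12.01)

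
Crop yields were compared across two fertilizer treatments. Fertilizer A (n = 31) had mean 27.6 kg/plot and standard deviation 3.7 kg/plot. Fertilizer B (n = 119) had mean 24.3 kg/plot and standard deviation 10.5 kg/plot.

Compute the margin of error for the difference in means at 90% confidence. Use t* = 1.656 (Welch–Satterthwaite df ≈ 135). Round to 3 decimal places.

Per-group SEs: s₁/√n₁ = 3.7/√31 = 0.6645, s₂/√n₂ = 10.5/√119 = 0.9625.
Unpooled SE of the difference: √(0.44156025 + 0.92640625) = 1.1696.
Margin of error = t* · SE = 1.656 × 1.1696 = 1.9369.

1.937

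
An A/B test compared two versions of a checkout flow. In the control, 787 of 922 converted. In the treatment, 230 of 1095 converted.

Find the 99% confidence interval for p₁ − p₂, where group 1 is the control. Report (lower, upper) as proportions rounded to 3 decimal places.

(0.600, 0.687)

First, p̂₁ = 787/922 = 0.8536; p̂₂ = 230/1095 = 0.2100.
The two standard errors are √(0.8536×0.1464/922) = 0.01164 and √(0.2100×0.7900/1095) = 0.01231.
Because the samples are independent, SE_diff = √(0.01164² + 0.01231²) = 0.01694.
Using z* = 2.576 for 99%, ME = 2.576 × 0.01694 = 0.04364.
p̂₁ − p̂₂ = 0.6436; interval 0.6436 ± 0.04364 gives (0.600, 0.687).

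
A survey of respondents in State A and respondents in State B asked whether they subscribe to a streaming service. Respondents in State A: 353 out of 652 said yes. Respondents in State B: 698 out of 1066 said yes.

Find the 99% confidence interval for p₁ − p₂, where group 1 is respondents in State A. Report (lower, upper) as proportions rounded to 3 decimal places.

Sample proportions: 353/652 = 0.5414, 698/1066 = 0.6548.
Each SE is √(p̂(1−p̂)/n): √(0.5414·0.4586/652) = 0.01951 and √(0.6548·0.3452/1066) = 0.01456.
SE(p̂₁ − p̂₂) = √(SE₁² + SE₂²) = √(0.0003806401 + 0.0002119936) = 0.02434, since the two samples are independent.
At 99% confidence z* = 2.576; margin = 2.576 × 0.02434 = 0.06270.
The difference is 0.5414 − 0.6548 = -0.1134, so the interval is -0.1134 ± 0.06270 = (-0.176, -0.051).

(-0.176, -0.051)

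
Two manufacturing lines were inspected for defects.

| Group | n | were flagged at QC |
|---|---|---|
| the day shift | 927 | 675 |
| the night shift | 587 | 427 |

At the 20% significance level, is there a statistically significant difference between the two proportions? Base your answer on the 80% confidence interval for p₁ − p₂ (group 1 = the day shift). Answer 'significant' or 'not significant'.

p̂₁ = 675/927 = 0.7282 and p̂₂ = 427/587 = 0.7274.
SE₁ = √(p̂₁(1−p̂₁)/n₁) = √(0.7282·0.2718/927) = 0.01461; SE₂ = √(0.7274·0.2726/587) = 0.01838.
Independent samples: SE of the difference = √(SE₁² + SE₂²) = √(0.0002134521 + 0.0003378244) = 0.02348.
z* for 80% confidence is 1.282, so the margin of error is 1.282 × 0.02348 = 0.03010.
Point estimate p̂₁ − p̂₂ = 0.7282 − 0.7274 = 0.0008.
0.0008 ± 0.03010 → (-0.02930, 0.03090).
The interval (-0.02930, 0.03090) contains 0, so the difference is not significant.

not significant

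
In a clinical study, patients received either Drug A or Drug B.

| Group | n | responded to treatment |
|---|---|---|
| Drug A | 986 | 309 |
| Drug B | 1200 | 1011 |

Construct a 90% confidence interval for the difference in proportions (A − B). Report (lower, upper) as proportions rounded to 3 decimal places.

First, p̂₁ = 309/986 = 0.3134; p̂₂ = 1011/1200 = 0.8425.
The two standard errors are √(0.3134×0.6866/986) = 0.01477 and √(0.8425×0.1575/1200) = 0.01052.
Because the samples are independent, SE_diff = √(0.01477² + 0.01052²) = 0.01813.
Using z* = 1.645 for 90%, ME = 1.645 × 0.01813 = 0.02982.
p̂₁ − p̂₂ = -0.5291; interval -0.5291 ± 0.02982 gives (-0.559, -0.499).

(-0.559, -0.499)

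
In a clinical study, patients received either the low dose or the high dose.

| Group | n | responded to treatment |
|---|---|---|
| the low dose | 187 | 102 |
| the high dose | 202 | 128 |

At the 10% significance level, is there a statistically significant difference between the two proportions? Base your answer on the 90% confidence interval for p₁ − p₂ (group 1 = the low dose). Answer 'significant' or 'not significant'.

Sample proportions: 102/187 = 0.5455, 128/202 = 0.6337.
Each SE is √(p̂(1−p̂)/n): √(0.5455·0.4545/187) = 0.03641 and √(0.6337·0.3663/202) = 0.03390.
SE(p̂₁ − p̂₂) = √(SE₁² + SE₂²) = √(0.0013256881 + 0.00114921) = 0.04975, since the two samples are independent.
At 90% confidence z* = 1.645; margin = 1.645 × 0.04975 = 0.08184.
The difference is 0.5455 − 0.6337 = -0.0882, so the interval is -0.0882 ± 0.08184 = (-0.17004, -0.00636).
The interval (-0.17004, -0.00636) does not contain 0, so the difference is significant.

significant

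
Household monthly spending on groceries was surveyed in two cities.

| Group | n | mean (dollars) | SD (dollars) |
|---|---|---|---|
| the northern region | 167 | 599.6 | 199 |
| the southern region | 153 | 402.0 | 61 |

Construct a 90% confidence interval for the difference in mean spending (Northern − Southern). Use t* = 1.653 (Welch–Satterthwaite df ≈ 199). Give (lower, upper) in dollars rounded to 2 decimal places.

(170.87, 224.33)

Standard errors of each mean: 199/√167 = 15.3991 and 61/√153 = 4.9316.
SE(x̄₁ − x̄₂) = √(15.3991² + 4.9316²) = 16.1695 for independent samples with unequal variances.
With t* = 1.653, the margin is 1.653 × 16.1695 = 26.7282.
x̄₁ − x̄₂ = 599.6 − 402.0 = 197.6000; the interval is 197.6000 ± 26.7282 = (170.87, 224.33).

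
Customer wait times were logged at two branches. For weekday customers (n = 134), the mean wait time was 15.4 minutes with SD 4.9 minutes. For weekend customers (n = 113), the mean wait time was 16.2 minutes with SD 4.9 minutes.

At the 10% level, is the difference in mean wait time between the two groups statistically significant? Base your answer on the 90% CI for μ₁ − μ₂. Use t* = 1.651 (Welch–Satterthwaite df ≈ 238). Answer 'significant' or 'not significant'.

not significant

Standard errors of each mean: 4.9/√134 = 0.4233 and 4.9/√113 = 0.4610.
SE(x̄₁ − x̄₂) = √(0.4233² + 0.4610²) = 0.6259 for independent samples with unequal variances.
With t* = 1.651, the margin is 1.651 × 0.6259 = 1.0334.
x̄₁ − x̄₂ = 15.4 − 16.2 = -0.8000; the interval is -0.8000 ± 1.0334 = (-1.8334, 0.2334).
The interval (-1.8334, 0.2334) contains 0, so the difference is not significant.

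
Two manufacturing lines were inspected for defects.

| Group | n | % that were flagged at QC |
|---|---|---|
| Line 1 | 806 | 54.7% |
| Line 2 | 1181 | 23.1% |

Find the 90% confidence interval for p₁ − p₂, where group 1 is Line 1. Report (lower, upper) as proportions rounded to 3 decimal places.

Each SE is √(p̂(1−p̂)/n): √(0.5470·0.4530/806) = 0.01753 and √(0.2310·0.7690/1181) = 0.01226.
SE(p̂₁ − p̂₂) = √(SE₁² + SE₂²) = √(0.0003073009 + 0.0001503076) = 0.02139, since the two samples are independent.
At 90% confidence z* = 1.645; margin = 1.645 × 0.02139 = 0.03519.
The difference is 0.5470 − 0.2310 = 0.3160, so the interval is 0.3160 ± 0.03519 = (0.281, 0.351).

(0.281, 0.351)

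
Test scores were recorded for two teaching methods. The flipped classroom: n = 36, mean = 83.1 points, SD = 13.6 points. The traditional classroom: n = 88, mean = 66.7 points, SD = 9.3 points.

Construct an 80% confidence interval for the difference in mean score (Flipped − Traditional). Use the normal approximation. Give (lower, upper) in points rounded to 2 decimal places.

Per-group SEs: s₁/√n₁ = 13.6/√36 = 2.2667, s₂/√n₂ = 9.3/√88 = 0.9914.
Unpooled SE of the difference: √(5.13792889 + 0.98287396) = 2.4740.
Margin of error = z* · SE = 1.282 × 2.4740 = 3.1717.
x̄₁ − x̄₂ = 83.1 − 66.7 = 16.4000.
CI: 16.4000 ± 3.1717 = (13.23, 19.57).

(13.23, 19.57)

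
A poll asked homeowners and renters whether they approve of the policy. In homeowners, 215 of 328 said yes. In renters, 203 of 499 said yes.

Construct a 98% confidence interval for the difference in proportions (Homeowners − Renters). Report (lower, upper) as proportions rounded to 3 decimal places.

First, p̂₁ = 215/328 = 0.6555; p̂₂ = 203/499 = 0.4068.
The two standard errors are √(0.6555×0.3445/328) = 0.02624 and √(0.4068×0.5932/499) = 0.02199.
Because the samples are independent, SE_diff = √(0.02624² + 0.02199²) = 0.03424.
Using z* = 2.326 for 98%, ME = 2.326 × 0.03424 = 0.07964.
p̂₁ − p̂₂ = 0.2487; interval 0.2487 ± 0.07964 gives (0.169, 0.328).

(0.169, 0.328)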